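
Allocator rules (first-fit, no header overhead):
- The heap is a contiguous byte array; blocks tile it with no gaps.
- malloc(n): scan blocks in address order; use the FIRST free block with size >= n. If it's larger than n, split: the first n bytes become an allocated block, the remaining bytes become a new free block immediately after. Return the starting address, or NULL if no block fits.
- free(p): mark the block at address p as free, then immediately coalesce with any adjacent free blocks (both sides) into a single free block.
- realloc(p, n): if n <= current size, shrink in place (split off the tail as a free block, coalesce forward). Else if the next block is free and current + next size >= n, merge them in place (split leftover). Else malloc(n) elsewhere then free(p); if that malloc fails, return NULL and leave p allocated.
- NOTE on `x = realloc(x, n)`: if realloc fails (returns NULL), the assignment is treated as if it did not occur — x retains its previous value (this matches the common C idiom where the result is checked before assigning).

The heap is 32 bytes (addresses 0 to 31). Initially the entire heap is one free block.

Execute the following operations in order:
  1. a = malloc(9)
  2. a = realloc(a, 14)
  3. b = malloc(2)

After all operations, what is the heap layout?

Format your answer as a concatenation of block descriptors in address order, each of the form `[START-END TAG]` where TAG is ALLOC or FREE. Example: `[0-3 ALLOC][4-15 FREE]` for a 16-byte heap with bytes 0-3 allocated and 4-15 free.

Op 1: a = malloc(9) -> a = 0; heap: [0-8 ALLOC][9-31 FREE]
Op 2: a = realloc(a, 14) -> a = 0; heap: [0-13 ALLOC][14-31 FREE]
Op 3: b = malloc(2) -> b = 14; heap: [0-13 ALLOC][14-15 ALLOC][16-31 FREE]

Answer: [0-13 ALLOC][14-15 ALLOC][16-31 FREE]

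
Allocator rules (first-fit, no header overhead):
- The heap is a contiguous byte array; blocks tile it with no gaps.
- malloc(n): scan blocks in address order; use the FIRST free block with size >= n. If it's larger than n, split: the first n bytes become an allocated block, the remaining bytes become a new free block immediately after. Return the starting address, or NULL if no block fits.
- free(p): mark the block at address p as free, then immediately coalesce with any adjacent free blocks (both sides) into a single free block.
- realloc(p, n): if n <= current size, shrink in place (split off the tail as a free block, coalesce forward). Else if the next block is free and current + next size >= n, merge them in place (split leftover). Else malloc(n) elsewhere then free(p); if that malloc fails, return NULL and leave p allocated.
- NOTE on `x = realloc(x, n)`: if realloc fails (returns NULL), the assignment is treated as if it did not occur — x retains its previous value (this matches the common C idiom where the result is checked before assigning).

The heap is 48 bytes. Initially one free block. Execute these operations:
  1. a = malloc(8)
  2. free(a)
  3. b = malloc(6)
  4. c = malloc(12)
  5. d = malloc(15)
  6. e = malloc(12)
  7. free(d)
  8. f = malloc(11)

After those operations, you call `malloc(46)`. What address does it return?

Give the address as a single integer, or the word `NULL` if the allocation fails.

Op 1: a = malloc(8) -> a = 0; heap: [0-7 ALLOC][8-47 FREE]
Op 2: free(a) -> (freed a); heap: [0-47 FREE]
Op 3: b = malloc(6) -> b = 0; heap: [0-5 ALLOC][6-47 FREE]
Op 4: c = malloc(12) -> c = 6; heap: [0-5 ALLOC][6-17 ALLOC][18-47 FREE]
Op 5: d = malloc(15) -> d = 18; heap: [0-5 ALLOC][6-17 ALLOC][18-32 ALLOC][33-47 FREE]
Op 6: e = malloc(12) -> e = 33; heap: [0-5 ALLOC][6-17 ALLOC][18-32 ALLOC][33-44 ALLOC][45-47 FREE]
Op 7: free(d) -> (freed d); heap: [0-5 ALLOC][6-17 ALLOC][18-32 FREE][33-44 ALLOC][45-47 FREE]
Op 8: f = malloc(11) -> f = 18; heap: [0-5 ALLOC][6-17 ALLOC][18-28 ALLOC][29-32 FREE][33-44 ALLOC][45-47 FREE]
malloc(46): first-fit scan over [0-5 ALLOC][6-17 ALLOC][18-28 ALLOC][29-32 FREE][33-44 ALLOC][45-47 FREE] -> NULL

Answer: NULL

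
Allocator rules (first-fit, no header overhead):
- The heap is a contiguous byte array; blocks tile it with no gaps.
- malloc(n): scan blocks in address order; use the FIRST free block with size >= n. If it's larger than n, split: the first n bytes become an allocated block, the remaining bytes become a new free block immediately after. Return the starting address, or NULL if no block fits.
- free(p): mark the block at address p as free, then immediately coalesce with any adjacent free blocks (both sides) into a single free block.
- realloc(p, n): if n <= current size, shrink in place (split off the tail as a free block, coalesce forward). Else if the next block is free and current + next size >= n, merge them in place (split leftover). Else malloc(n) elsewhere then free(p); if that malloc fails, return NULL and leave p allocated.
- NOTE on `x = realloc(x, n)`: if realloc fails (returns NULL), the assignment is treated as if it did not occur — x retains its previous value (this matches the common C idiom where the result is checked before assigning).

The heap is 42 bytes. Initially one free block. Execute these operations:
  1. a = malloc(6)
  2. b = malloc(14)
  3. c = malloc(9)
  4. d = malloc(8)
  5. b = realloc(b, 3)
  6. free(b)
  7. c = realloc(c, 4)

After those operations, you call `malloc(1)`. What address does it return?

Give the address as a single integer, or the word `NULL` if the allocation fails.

Op 1: a = malloc(6) -> a = 0; heap: [0-5 ALLOC][6-41 FREE]
Op 2: b = malloc(14) -> b = 6; heap: [0-5 ALLOC][6-19 ALLOC][20-41 FREE]
Op 3: c = malloc(9) -> c = 20; heap: [0-5 ALLOC][6-19 ALLOC][20-28 ALLOC][29-41 FREE]
Op 4: d = malloc(8) -> d = 29; heap: [0-5 ALLOC][6-19 ALLOC][20-28 ALLOC][29-36 ALLOC][37-41 FREE]
Op 5: b = realloc(b, 3) -> b = 6; heap: [0-5 ALLOC][6-8 ALLOC][9-19 FREE][20-28 ALLOC][29-36 ALLOC][37-41 FREE]
Op 6: free(b) -> (freed b); heap: [0-5 ALLOC][6-19 FREE][20-28 ALLOC][29-36 ALLOC][37-41 FREE]
Op 7: c = realloc(c, 4) -> c = 20; heap: [0-5 ALLOC][6-19 FREE][20-23 ALLOC][24-28 FREE][29-36 ALLOC][37-41 FREE]
malloc(1): first-fit scan over [0-5 ALLOC][6-19 FREE][20-23 ALLOC][24-28 FREE][29-36 ALLOC][37-41 FREE] -> 6

Answer: 6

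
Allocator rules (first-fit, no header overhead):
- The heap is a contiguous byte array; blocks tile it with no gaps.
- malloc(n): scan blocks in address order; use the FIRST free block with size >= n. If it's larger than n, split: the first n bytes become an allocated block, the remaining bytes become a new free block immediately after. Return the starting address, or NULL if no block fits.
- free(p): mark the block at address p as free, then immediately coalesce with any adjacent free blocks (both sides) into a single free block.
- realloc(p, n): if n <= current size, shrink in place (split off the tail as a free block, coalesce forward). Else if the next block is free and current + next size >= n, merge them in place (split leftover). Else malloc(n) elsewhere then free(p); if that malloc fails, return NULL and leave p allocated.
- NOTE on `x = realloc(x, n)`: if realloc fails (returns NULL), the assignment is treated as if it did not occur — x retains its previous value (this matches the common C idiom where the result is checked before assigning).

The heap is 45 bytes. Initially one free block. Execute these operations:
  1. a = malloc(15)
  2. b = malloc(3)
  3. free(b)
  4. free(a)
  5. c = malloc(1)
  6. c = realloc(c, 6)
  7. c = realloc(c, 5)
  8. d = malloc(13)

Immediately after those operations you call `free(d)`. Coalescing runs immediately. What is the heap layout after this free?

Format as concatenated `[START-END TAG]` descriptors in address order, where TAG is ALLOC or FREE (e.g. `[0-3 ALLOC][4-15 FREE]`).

Op 1: a = malloc(15) -> a = 0; heap: [0-14 ALLOC][15-44 FREE]
Op 2: b = malloc(3) -> b = 15; heap: [0-14 ALLOC][15-17 ALLOC][18-44 FREE]
Op 3: free(b) -> (freed b); heap: [0-14 ALLOC][15-44 FREE]
Op 4: free(a) -> (freed a); heap: [0-44 FREE]
Op 5: c = malloc(1) -> c = 0; heap: [0-0 ALLOC][1-44 FREE]
Op 6: c = realloc(c, 6) -> c = 0; heap: [0-5 ALLOC][6-44 FREE]
Op 7: c = realloc(c, 5) -> c = 0; heap: [0-4 ALLOC][5-44 FREE]
Op 8: d = malloc(13) -> d = 5; heap: [0-4 ALLOC][5-17 ALLOC][18-44 FREE]
free(d): d = 5 -> block [5-17 ALLOC]; mark free, coalesce with adjacent free neighbors -> [0-4 ALLOC][5-44 FREE]

Answer: [0-4 ALLOC][5-44 FREE]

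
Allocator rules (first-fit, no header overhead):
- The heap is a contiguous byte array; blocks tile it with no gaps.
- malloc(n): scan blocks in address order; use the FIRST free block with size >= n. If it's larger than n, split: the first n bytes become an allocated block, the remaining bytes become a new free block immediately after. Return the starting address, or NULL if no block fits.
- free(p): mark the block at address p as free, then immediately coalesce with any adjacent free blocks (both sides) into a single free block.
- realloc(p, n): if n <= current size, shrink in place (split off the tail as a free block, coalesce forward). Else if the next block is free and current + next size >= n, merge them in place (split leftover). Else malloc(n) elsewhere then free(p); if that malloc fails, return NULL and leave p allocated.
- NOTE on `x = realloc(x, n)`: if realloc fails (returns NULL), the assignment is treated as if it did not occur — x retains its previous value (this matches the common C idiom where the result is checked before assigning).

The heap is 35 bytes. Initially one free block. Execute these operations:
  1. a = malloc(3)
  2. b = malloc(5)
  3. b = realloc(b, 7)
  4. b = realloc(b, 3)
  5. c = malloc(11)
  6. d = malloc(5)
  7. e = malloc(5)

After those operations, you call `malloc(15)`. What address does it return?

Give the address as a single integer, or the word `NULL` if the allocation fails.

Answer: NULL

Derivation:
Op 1: a = malloc(3) -> a = 0; heap: [0-2 ALLOC][3-34 FREE]
Op 2: b = malloc(5) -> b = 3; heap: [0-2 ALLOC][3-7 ALLOC][8-34 FREE]
Op 3: b = realloc(b, 7) -> b = 3; heap: [0-2 ALLOC][3-9 ALLOC][10-34 FREE]
Op 4: b = realloc(b, 3) -> b = 3; heap: [0-2 ALLOC][3-5 ALLOC][6-34 FREE]
Op 5: c = malloc(11) -> c = 6; heap: [0-2 ALLOC][3-5 ALLOC][6-16 ALLOC][17-34 FREE]
Op 6: d = malloc(5) -> d = 17; heap: [0-2 ALLOC][3-5 ALLOC][6-16 ALLOC][17-21 ALLOC][22-34 FREE]
Op 7: e = malloc(5) -> e = 22; heap: [0-2 ALLOC][3-5 ALLOC][6-16 ALLOC][17-21 ALLOC][22-26 ALLOC][27-34 FREE]
malloc(15): first-fit scan over [0-2 ALLOC][3-5 ALLOC][6-16 ALLOC][17-21 ALLOC][22-26 ALLOC][27-34 FREE] -> NULL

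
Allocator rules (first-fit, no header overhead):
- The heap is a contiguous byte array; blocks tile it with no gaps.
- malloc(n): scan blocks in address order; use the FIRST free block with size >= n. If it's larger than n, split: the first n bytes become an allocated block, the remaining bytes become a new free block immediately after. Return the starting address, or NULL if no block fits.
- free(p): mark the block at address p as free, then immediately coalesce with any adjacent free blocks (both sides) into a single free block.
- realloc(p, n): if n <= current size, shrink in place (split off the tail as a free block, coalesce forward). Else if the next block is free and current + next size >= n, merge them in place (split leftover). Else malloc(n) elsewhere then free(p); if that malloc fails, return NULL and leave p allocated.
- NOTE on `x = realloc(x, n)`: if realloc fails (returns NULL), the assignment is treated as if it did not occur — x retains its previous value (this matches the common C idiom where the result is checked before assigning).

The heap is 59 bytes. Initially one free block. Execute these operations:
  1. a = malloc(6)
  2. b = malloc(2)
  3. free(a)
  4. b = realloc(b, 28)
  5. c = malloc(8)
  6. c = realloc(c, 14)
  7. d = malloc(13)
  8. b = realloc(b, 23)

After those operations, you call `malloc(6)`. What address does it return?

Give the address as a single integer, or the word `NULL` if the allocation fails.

Answer: 0

Derivation:
Op 1: a = malloc(6) -> a = 0; heap: [0-5 ALLOC][6-58 FREE]
Op 2: b = malloc(2) -> b = 6; heap: [0-5 ALLOC][6-7 ALLOC][8-58 FREE]
Op 3: free(a) -> (freed a); heap: [0-5 FREE][6-7 ALLOC][8-58 FREE]
Op 4: b = realloc(b, 28) -> b = 6; heap: [0-5 FREE][6-33 ALLOC][34-58 FREE]
Op 5: c = malloc(8) -> c = 34; heap: [0-5 FREE][6-33 ALLOC][34-41 ALLOC][42-58 FREE]
Op 6: c = realloc(c, 14) -> c = 34; heap: [0-5 FREE][6-33 ALLOC][34-47 ALLOC][48-58 FREE]
Op 7: d = malloc(13) -> d = NULL; heap: [0-5 FREE][6-33 ALLOC][34-47 ALLOC][48-58 FREE]
Op 8: b = realloc(b, 23) -> b = 6; heap: [0-5 FREE][6-28 ALLOC][29-33 FREE][34-47 ALLOC][48-58 FREE]
malloc(6): first-fit scan over [0-5 FREE][6-28 ALLOC][29-33 FREE][34-47 ALLOC][48-58 FREE] -> 0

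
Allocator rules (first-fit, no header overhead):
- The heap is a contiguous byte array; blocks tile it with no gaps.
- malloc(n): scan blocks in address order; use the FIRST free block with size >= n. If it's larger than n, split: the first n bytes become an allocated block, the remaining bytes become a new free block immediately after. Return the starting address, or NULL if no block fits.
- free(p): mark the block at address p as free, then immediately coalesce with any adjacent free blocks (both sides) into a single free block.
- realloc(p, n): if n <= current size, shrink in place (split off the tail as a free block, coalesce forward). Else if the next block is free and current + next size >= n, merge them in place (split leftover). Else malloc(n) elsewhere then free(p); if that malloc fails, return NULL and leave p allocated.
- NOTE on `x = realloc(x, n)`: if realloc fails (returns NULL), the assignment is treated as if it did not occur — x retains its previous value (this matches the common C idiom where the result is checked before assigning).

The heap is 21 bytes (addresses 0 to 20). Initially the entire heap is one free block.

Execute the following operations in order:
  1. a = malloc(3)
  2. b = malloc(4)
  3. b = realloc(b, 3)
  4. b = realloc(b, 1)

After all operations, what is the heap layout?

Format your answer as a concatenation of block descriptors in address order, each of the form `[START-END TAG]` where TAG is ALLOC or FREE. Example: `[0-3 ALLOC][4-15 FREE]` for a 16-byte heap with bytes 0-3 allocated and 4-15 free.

Answer: [0-2 ALLOC][3-3 ALLOC][4-20 FREE]

Derivation:
Op 1: a = malloc(3) -> a = 0; heap: [0-2 ALLOC][3-20 FREE]
Op 2: b = malloc(4) -> b = 3; heap: [0-2 ALLOC][3-6 ALLOC][7-20 FREE]
Op 3: b = realloc(b, 3) -> b = 3; heap: [0-2 ALLOC][3-5 ALLOC][6-20 FREE]
Op 4: b = realloc(b, 1) -> b = 3; heap: [0-2 ALLOC][3-3 ALLOC][4-20 FREE]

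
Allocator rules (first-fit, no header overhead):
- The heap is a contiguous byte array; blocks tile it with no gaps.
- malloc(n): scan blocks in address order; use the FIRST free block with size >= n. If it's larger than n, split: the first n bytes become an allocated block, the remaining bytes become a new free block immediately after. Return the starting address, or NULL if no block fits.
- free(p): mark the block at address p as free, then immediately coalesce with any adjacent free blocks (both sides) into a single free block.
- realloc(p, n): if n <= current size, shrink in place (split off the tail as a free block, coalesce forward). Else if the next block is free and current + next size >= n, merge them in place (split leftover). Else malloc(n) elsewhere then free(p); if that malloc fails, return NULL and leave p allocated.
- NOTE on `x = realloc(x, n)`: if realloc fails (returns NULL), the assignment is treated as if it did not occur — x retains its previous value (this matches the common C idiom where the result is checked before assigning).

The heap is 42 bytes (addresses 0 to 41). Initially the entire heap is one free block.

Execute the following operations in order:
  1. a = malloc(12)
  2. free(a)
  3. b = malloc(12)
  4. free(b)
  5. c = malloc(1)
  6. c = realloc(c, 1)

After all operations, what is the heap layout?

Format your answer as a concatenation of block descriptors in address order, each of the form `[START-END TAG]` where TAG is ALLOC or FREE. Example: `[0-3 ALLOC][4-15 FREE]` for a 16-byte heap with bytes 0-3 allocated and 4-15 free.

Answer: [0-0 ALLOC][1-41 FREE]

Derivation:
Op 1: a = malloc(12) -> a = 0; heap: [0-11 ALLOC][12-41 FREE]
Op 2: free(a) -> (freed a); heap: [0-41 FREE]
Op 3: b = malloc(12) -> b = 0; heap: [0-11 ALLOC][12-41 FREE]
Op 4: free(b) -> (freed b); heap: [0-41 FREE]
Op 5: c = malloc(1) -> c = 0; heap: [0-0 ALLOC][1-41 FREE]
Op 6: c = realloc(c, 1) -> c = 0; heap: [0-0 ALLOC][1-41 FREE]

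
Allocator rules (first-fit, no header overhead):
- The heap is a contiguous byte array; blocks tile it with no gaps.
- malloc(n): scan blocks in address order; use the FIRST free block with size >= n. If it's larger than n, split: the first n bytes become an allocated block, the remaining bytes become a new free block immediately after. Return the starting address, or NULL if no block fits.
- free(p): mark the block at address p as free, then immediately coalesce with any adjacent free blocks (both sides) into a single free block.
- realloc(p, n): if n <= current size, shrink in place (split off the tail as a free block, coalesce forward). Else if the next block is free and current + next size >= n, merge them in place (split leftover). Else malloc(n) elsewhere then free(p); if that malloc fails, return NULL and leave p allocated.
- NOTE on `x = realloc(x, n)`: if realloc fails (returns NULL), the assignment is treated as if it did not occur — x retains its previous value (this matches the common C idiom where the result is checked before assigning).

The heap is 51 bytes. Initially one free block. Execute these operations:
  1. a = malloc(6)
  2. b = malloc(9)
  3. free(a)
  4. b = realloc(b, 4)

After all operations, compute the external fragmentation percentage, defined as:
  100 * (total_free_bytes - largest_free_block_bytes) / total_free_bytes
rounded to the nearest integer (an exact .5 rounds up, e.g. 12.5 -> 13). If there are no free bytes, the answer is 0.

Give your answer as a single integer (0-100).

Answer: 13

Derivation:
Op 1: a = malloc(6) -> a = 0; heap: [0-5 ALLOC][6-50 FREE]
Op 2: b = malloc(9) -> b = 6; heap: [0-5 ALLOC][6-14 ALLOC][15-50 FREE]
Op 3: free(a) -> (freed a); heap: [0-5 FREE][6-14 ALLOC][15-50 FREE]
Op 4: b = realloc(b, 4) -> b = 6; heap: [0-5 FREE][6-9 ALLOC][10-50 FREE]
Free blocks: [6 41] total_free=47 largest=41 -> 100*(47-41)/47 = 600/47 ≈ 12.766 -> rounds to 13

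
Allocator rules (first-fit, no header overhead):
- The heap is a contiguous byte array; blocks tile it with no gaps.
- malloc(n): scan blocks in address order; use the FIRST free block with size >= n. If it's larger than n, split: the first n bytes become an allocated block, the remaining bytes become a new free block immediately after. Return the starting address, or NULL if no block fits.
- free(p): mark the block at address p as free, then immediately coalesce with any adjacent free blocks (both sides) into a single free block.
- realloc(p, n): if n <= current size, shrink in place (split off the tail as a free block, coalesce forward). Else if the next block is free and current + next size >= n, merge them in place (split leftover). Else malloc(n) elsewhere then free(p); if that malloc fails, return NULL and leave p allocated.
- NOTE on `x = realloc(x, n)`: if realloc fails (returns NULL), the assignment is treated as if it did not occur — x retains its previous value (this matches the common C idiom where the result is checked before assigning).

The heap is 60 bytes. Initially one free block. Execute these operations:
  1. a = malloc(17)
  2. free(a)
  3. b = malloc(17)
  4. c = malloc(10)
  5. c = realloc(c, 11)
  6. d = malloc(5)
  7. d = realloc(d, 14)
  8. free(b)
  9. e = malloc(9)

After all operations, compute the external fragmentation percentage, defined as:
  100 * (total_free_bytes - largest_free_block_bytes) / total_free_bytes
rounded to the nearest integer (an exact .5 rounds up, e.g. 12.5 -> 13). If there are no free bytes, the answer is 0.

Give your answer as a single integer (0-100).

Op 1: a = malloc(17) -> a = 0; heap: [0-16 ALLOC][17-59 FREE]
Op 2: free(a) -> (freed a); heap: [0-59 FREE]
Op 3: b = malloc(17) -> b = 0; heap: [0-16 ALLOC][17-59 FREE]
Op 4: c = malloc(10) -> c = 17; heap: [0-16 ALLOC][17-26 ALLOC][27-59 FREE]
Op 5: c = realloc(c, 11) -> c = 17; heap: [0-16 ALLOC][17-27 ALLOC][28-59 FREE]
Op 6: d = malloc(5) -> d = 28; heap: [0-16 ALLOC][17-27 ALLOC][28-32 ALLOC][33-59 FREE]
Op 7: d = realloc(d, 14) -> d = 28; heap: [0-16 ALLOC][17-27 ALLOC][28-41 ALLOC][42-59 FREE]
Op 8: free(b) -> (freed b); heap: [0-16 FREE][17-27 ALLOC][28-41 ALLOC][42-59 FREE]
Op 9: e = malloc(9) -> e = 0; heap: [0-8 ALLOC][9-16 FREE][17-27 ALLOC][28-41 ALLOC][42-59 FREE]
Free blocks: [8 18] total_free=26 largest=18 -> 100*(26-18)/26 = 800/26 ≈ 30.769 -> rounds to 31

Answer: 31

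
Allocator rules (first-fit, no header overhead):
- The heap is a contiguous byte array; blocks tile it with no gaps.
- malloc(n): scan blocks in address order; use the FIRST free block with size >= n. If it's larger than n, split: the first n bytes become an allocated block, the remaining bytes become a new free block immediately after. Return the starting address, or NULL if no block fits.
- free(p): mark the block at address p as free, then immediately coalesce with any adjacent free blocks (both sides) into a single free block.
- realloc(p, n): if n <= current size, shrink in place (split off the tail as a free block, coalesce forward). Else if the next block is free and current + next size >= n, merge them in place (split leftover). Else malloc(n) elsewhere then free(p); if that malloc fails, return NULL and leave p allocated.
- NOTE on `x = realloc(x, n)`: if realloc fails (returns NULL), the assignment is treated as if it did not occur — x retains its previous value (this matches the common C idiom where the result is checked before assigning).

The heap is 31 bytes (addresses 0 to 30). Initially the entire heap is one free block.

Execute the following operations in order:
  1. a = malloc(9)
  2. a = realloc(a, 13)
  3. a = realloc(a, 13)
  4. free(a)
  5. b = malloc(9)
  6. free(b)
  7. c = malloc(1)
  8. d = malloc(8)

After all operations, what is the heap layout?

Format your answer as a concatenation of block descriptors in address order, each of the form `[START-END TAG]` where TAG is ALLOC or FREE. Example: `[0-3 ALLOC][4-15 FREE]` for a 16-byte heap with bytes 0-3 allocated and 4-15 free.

Answer: [0-0 ALLOC][1-8 ALLOC][9-30 FREE]

Derivation:
Op 1: a = malloc(9) -> a = 0; heap: [0-8 ALLOC][9-30 FREE]
Op 2: a = realloc(a, 13) -> a = 0; heap: [0-12 ALLOC][13-30 FREE]
Op 3: a = realloc(a, 13) -> a = 0; heap: [0-12 ALLOC][13-30 FREE]
Op 4: free(a) -> (freed a); heap: [0-30 FREE]
Op 5: b = malloc(9) -> b = 0; heap: [0-8 ALLOC][9-30 FREE]
Op 6: free(b) -> (freed b); heap: [0-30 FREE]
Op 7: c = malloc(1) -> c = 0; heap: [0-0 ALLOC][1-30 FREE]
Op 8: d = malloc(8) -> d = 1; heap: [0-0 ALLOC][1-8 ALLOC][9-30 FREE]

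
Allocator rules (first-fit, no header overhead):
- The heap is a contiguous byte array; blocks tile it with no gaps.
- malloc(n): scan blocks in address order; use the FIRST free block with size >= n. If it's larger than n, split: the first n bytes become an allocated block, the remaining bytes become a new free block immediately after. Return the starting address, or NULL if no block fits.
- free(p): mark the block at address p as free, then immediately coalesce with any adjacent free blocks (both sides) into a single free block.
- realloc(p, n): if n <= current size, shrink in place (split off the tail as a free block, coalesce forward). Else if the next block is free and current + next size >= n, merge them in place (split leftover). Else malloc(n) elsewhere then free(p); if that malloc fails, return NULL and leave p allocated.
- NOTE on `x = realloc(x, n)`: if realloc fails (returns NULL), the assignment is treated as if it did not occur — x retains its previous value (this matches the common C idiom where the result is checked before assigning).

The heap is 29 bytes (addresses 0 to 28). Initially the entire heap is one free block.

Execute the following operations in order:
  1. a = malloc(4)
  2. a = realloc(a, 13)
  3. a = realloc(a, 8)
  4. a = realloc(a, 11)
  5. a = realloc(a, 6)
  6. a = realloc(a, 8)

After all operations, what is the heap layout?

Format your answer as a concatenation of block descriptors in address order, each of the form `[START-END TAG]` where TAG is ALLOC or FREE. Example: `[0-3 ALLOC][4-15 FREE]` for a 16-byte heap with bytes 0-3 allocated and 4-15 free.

Answer: [0-7 ALLOC][8-28 FREE]

Derivation:
Op 1: a = malloc(4) -> a = 0; heap: [0-3 ALLOC][4-28 FREE]
Op 2: a = realloc(a, 13) -> a = 0; heap: [0-12 ALLOC][13-28 FREE]
Op 3: a = realloc(a, 8) -> a = 0; heap: [0-7 ALLOC][8-28 FREE]
Op 4: a = realloc(a, 11) -> a = 0; heap: [0-10 ALLOC][11-28 FREE]
Op 5: a = realloc(a, 6) -> a = 0; heap: [0-5 ALLOC][6-28 FREE]
Op 6: a = realloc(a, 8) -> a = 0; heap: [0-7 ALLOC][8-28 FREE]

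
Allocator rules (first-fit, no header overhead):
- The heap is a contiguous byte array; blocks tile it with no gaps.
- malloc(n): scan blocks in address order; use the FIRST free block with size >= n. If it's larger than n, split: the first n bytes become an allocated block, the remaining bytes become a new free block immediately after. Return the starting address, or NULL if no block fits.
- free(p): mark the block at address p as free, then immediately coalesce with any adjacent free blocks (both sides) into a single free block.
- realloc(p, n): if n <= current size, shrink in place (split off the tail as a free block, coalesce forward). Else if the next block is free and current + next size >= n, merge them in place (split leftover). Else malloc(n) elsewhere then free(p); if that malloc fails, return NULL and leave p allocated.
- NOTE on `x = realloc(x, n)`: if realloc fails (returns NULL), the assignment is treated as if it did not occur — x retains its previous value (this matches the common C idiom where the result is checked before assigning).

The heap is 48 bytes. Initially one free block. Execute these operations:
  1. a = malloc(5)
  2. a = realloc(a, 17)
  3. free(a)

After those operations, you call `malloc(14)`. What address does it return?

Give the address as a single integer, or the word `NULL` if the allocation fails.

Answer: 0

Derivation:
Op 1: a = malloc(5) -> a = 0; heap: [0-4 ALLOC][5-47 FREE]
Op 2: a = realloc(a, 17) -> a = 0; heap: [0-16 ALLOC][17-47 FREE]
Op 3: free(a) -> (freed a); heap: [0-47 FREE]
malloc(14): first-fit scan over [0-47 FREE] -> 0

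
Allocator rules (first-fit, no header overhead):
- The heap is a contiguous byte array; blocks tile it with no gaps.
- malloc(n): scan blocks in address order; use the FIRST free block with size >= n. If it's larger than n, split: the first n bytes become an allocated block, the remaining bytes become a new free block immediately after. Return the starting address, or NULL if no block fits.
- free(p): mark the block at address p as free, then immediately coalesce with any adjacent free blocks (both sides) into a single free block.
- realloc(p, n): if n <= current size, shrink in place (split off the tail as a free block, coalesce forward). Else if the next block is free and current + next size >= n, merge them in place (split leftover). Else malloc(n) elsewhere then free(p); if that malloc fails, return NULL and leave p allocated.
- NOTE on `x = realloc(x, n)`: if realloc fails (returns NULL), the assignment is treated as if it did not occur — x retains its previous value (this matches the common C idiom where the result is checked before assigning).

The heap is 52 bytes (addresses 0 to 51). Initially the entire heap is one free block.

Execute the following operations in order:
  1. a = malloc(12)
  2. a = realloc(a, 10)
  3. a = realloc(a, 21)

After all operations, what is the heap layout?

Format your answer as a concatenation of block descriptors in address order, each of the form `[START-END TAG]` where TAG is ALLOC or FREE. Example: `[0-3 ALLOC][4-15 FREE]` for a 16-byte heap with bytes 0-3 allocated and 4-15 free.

Answer: [0-20 ALLOC][21-51 FREE]

Derivation:
Op 1: a = malloc(12) -> a = 0; heap: [0-11 ALLOC][12-51 FREE]
Op 2: a = realloc(a, 10) -> a = 0; heap: [0-9 ALLOC][10-51 FREE]
Op 3: a = realloc(a, 21) -> a = 0; heap: [0-20 ALLOC][21-51 FREE]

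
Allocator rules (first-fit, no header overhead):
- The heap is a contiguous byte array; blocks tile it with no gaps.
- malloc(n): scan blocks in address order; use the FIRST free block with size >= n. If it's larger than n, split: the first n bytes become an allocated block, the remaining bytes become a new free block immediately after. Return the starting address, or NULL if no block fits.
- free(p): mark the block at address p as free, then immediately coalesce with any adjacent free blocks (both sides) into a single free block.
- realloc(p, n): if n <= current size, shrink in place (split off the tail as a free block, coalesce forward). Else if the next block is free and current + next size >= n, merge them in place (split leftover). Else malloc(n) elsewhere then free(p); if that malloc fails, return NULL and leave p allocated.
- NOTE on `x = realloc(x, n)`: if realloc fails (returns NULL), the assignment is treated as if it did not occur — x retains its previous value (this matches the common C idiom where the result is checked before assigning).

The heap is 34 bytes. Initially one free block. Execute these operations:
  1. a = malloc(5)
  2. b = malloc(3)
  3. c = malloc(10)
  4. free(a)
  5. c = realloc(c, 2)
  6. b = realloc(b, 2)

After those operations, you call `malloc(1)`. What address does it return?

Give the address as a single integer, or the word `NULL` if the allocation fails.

Answer: 0

Derivation:
Op 1: a = malloc(5) -> a = 0; heap: [0-4 ALLOC][5-33 FREE]
Op 2: b = malloc(3) -> b = 5; heap: [0-4 ALLOC][5-7 ALLOC][8-33 FREE]
Op 3: c = malloc(10) -> c = 8; heap: [0-4 ALLOC][5-7 ALLOC][8-17 ALLOC][18-33 FREE]
Op 4: free(a) -> (freed a); heap: [0-4 FREE][5-7 ALLOC][8-17 ALLOC][18-33 FREE]
Op 5: c = realloc(c, 2) -> c = 8; heap: [0-4 FREE][5-7 ALLOC][8-9 ALLOC][10-33 FREE]
Op 6: b = realloc(b, 2) -> b = 5; heap: [0-4 FREE][5-6 ALLOC][7-7 FREE][8-9 ALLOC][10-33 FREE]
malloc(1): first-fit scan over [0-4 FREE][5-6 ALLOC][7-7 FREE][8-9 ALLOC][10-33 FREE] -> 0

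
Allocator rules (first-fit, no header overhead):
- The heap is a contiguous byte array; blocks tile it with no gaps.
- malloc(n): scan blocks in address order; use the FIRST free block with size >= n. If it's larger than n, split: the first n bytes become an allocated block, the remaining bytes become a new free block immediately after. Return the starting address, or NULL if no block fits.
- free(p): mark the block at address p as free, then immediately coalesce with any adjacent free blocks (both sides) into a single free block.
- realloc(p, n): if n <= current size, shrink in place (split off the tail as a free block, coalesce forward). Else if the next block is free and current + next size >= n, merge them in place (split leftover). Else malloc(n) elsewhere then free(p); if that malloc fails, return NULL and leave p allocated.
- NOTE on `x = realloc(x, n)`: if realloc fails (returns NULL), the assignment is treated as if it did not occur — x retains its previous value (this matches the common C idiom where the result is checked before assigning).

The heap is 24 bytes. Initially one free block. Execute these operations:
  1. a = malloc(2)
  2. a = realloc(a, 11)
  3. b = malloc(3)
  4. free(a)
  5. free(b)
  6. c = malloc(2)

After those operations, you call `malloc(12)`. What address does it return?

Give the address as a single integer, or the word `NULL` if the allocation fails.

Answer: 2

Derivation:
Op 1: a = malloc(2) -> a = 0; heap: [0-1 ALLOC][2-23 FREE]
Op 2: a = realloc(a, 11) -> a = 0; heap: [0-10 ALLOC][11-23 FREE]
Op 3: b = malloc(3) -> b = 11; heap: [0-10 ALLOC][11-13 ALLOC][14-23 FREE]
Op 4: free(a) -> (freed a); heap: [0-10 FREE][11-13 ALLOC][14-23 FREE]
Op 5: free(b) -> (freed b); heap: [0-23 FREE]
Op 6: c = malloc(2) -> c = 0; heap: [0-1 ALLOC][2-23 FREE]
malloc(12): first-fit scan over [0-1 ALLOC][2-23 FREE] -> 2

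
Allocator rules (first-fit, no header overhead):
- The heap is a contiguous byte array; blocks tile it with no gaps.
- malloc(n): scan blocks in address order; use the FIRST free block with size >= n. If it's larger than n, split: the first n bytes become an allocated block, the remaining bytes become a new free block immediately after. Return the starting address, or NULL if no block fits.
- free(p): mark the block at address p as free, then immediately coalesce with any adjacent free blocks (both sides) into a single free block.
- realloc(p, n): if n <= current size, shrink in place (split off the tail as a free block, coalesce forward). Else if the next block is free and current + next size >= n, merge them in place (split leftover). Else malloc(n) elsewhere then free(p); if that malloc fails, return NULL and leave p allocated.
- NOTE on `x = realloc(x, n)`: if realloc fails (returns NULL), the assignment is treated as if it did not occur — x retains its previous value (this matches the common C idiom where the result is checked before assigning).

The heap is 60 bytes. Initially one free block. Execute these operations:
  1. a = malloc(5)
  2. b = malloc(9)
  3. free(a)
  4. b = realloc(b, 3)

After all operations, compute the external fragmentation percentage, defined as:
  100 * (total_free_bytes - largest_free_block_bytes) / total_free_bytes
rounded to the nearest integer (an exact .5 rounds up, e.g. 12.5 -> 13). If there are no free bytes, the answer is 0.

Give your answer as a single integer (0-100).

Answer: 9

Derivation:
Op 1: a = malloc(5) -> a = 0; heap: [0-4 ALLOC][5-59 FREE]
Op 2: b = malloc(9) -> b = 5; heap: [0-4 ALLOC][5-13 ALLOC][14-59 FREE]
Op 3: free(a) -> (freed a); heap: [0-4 FREE][5-13 ALLOC][14-59 FREE]
Op 4: b = realloc(b, 3) -> b = 5; heap: [0-4 FREE][5-7 ALLOC][8-59 FREE]
Free blocks: [5 52] total_free=57 largest=52 -> 100*(57-52)/57 = 500/57 ≈ 8.772 -> rounds to 9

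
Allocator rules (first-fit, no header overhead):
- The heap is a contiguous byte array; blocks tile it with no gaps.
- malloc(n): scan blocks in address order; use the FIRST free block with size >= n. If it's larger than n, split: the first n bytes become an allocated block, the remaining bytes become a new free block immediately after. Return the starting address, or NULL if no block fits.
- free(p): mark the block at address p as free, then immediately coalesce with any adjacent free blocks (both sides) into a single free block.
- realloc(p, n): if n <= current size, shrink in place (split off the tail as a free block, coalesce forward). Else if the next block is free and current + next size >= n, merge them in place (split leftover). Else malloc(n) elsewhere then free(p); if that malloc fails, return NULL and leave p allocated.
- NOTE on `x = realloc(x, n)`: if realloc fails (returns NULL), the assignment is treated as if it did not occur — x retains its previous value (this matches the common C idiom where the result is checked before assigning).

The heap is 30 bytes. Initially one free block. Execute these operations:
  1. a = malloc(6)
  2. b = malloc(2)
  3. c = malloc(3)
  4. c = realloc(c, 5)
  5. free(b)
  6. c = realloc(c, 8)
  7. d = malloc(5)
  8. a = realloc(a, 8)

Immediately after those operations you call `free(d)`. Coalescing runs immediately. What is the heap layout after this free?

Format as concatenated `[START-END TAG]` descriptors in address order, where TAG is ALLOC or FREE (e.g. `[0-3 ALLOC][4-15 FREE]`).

Op 1: a = malloc(6) -> a = 0; heap: [0-5 ALLOC][6-29 FREE]
Op 2: b = malloc(2) -> b = 6; heap: [0-5 ALLOC][6-7 ALLOC][8-29 FREE]
Op 3: c = malloc(3) -> c = 8; heap: [0-5 ALLOC][6-7 ALLOC][8-10 ALLOC][11-29 FREE]
Op 4: c = realloc(c, 5) -> c = 8; heap: [0-5 ALLOC][6-7 ALLOC][8-12 ALLOC][13-29 FREE]
Op 5: free(b) -> (freed b); heap: [0-5 ALLOC][6-7 FREE][8-12 ALLOC][13-29 FREE]
Op 6: c = realloc(c, 8) -> c = 8; heap: [0-5 ALLOC][6-7 FREE][8-15 ALLOC][16-29 FREE]
Op 7: d = malloc(5) -> d = 16; heap: [0-5 ALLOC][6-7 FREE][8-15 ALLOC][16-20 ALLOC][21-29 FREE]
Op 8: a = realloc(a, 8) -> a = 0; heap: [0-7 ALLOC][8-15 ALLOC][16-20 ALLOC][21-29 FREE]
free(d): d = 16 -> block [16-20 ALLOC]; mark free, coalesce with adjacent free neighbors -> [0-7 ALLOC][8-15 ALLOC][16-29 FREE]

Answer: [0-7 ALLOC][8-15 ALLOC][16-29 FREE]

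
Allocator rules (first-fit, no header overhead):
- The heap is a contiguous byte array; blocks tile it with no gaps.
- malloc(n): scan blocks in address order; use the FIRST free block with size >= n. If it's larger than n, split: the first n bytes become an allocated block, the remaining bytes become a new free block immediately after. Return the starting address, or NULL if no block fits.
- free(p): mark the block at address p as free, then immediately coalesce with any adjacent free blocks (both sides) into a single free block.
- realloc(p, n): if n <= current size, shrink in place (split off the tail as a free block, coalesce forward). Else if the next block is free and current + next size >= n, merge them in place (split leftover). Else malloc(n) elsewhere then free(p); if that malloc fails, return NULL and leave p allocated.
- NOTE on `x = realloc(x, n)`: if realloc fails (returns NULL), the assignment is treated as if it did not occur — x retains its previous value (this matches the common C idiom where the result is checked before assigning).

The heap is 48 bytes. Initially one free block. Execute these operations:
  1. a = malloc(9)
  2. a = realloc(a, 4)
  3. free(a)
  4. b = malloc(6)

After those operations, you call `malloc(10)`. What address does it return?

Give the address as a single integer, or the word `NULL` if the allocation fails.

Answer: 6

Derivation:
Op 1: a = malloc(9) -> a = 0; heap: [0-8 ALLOC][9-47 FREE]
Op 2: a = realloc(a, 4) -> a = 0; heap: [0-3 ALLOC][4-47 FREE]
Op 3: free(a) -> (freed a); heap: [0-47 FREE]
Op 4: b = malloc(6) -> b = 0; heap: [0-5 ALLOC][6-47 FREE]
malloc(10): first-fit scan over [0-5 ALLOC][6-47 FREE] -> 6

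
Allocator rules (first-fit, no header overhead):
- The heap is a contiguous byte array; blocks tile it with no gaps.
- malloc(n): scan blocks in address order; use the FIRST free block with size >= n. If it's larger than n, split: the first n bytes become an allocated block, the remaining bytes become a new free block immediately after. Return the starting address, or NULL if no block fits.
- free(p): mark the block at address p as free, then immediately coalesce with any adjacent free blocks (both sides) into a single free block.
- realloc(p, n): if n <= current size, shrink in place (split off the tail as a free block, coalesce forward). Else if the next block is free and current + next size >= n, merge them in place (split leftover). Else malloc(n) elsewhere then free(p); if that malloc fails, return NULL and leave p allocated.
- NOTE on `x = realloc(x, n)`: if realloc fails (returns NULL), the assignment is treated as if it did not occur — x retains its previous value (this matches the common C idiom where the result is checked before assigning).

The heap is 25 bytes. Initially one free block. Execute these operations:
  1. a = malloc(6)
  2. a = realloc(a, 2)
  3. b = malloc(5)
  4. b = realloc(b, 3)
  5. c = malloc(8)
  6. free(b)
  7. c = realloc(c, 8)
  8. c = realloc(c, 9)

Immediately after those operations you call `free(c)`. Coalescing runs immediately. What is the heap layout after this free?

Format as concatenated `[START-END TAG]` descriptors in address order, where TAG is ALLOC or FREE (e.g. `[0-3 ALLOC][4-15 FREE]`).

Answer: [0-1 ALLOC][2-24 FREE]

Derivation:
Op 1: a = malloc(6) -> a = 0; heap: [0-5 ALLOC][6-24 FREE]
Op 2: a = realloc(a, 2) -> a = 0; heap: [0-1 ALLOC][2-24 FREE]
Op 3: b = malloc(5) -> b = 2; heap: [0-1 ALLOC][2-6 ALLOC][7-24 FREE]
Op 4: b = realloc(b, 3) -> b = 2; heap: [0-1 ALLOC][2-4 ALLOC][5-24 FREE]
Op 5: c = malloc(8) -> c = 5; heap: [0-1 ALLOC][2-4 ALLOC][5-12 ALLOC][13-24 FREE]
Op 6: free(b) -> (freed b); heap: [0-1 ALLOC][2-4 FREE][5-12 ALLOC][13-24 FREE]
Op 7: c = realloc(c, 8) -> c = 5; heap: [0-1 ALLOC][2-4 FREE][5-12 ALLOC][13-24 FREE]
Op 8: c = realloc(c, 9) -> c = 5; heap: [0-1 ALLOC][2-4 FREE][5-13 ALLOC][14-24 FREE]
free(c): c = 5 -> block [5-13 ALLOC]; mark free, coalesce with adjacent free neighbors -> [0-1 ALLOC][2-24 FREE]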